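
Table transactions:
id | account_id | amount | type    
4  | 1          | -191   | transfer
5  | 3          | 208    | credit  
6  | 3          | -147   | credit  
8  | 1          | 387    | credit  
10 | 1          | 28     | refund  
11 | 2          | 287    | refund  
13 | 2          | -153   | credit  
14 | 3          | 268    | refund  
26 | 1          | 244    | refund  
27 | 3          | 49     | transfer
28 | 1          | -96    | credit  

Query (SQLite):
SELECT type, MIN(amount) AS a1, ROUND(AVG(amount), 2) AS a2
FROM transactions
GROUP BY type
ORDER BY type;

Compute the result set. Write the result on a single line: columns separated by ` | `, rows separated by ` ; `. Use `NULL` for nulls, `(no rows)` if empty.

Group transactions by type.
Per group compute: MIN(amount), ROUND(AVG(amount), 2).
  credit: ids {5, 6, 8, 13, 28} → MIN(amount)=-153, ROUND(AVG(amount), 2)=39.8
  refund: ids {10, 11, 14, 26} → MIN(amount)=28, ROUND(AVG(amount), 2)=206.75
  transfer: ids {4, 27} → MIN(amount)=-191, ROUND(AVG(amount), 2)=-71

credit | -153 | 39.8 ; refund | 28 | 206.75 ; transfer | -191 | -71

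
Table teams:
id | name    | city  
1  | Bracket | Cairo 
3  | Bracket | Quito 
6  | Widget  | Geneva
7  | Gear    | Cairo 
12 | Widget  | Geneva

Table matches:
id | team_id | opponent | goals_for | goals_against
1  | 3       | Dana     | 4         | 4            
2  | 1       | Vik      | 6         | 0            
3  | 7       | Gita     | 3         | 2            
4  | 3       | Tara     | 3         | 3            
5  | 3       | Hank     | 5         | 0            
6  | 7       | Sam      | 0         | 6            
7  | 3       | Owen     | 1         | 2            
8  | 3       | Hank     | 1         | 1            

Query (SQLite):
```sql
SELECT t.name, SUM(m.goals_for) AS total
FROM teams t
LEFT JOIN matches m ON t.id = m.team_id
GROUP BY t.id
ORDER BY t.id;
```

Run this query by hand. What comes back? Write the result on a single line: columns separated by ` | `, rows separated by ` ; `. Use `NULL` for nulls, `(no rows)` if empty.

Bracket | 6 ; Bracket | 14 ; Widget | NULL ; Gear | 3 ; Widget | NULL

LEFT JOIN keeps every teams row; unmatched ones get NULL for matches columns.
Group by teams.id and compute SUM(m.goals_for). SUM over an all-NULL group is NULL.
  1: ids {2} → SUM(m.goals_for)=6
  3: ids {1, 4, 5, 7, 8} → SUM(m.goals_for)=14
  6: ids {—} → SUM(m.goals_for)=NULL
  7: ids {3, 6} → SUM(m.goals_for)=3
  12: ids {—} → SUM(m.goals_for)=NULL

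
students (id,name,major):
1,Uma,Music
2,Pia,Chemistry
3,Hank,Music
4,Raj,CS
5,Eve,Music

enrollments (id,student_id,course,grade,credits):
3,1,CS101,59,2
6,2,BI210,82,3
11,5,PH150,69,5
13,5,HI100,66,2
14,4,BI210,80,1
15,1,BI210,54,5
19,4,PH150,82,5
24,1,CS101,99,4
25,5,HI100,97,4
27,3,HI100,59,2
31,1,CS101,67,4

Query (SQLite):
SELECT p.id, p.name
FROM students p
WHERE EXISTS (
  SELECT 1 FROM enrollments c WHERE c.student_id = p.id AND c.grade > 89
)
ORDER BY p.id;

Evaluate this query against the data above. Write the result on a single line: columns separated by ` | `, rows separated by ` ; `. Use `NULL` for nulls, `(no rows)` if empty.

1 | Uma ; 5 | Eve

For each students row, check whether any enrollments with matching student_id has grade > 89.
Keep rows where that is true.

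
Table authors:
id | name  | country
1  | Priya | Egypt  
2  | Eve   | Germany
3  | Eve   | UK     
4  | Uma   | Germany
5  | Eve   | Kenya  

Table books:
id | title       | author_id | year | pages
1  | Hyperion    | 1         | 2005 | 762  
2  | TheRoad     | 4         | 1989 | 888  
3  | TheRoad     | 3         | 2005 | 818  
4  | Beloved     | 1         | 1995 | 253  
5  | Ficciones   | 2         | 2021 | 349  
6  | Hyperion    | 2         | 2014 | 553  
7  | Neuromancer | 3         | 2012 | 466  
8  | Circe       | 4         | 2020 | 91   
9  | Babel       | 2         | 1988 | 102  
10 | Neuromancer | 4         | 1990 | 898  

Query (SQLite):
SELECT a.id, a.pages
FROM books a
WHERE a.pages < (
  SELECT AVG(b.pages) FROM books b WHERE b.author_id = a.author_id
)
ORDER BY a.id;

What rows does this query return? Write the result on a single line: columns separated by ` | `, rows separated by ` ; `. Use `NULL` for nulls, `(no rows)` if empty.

For each books row a, compute AVG(pages) over rows sharing a.author_id.
Keep row a if a.pages < that per-group AVG.
  author_id=1: AVG(pages) = 507.5
  author_id=2: AVG(pages) = 334.666667
  author_id=3: AVG(pages) = 642.0
  author_id=4: AVG(pages) = 625.666667

4 | 253 ; 7 | 466 ; 8 | 91 ; 9 | 102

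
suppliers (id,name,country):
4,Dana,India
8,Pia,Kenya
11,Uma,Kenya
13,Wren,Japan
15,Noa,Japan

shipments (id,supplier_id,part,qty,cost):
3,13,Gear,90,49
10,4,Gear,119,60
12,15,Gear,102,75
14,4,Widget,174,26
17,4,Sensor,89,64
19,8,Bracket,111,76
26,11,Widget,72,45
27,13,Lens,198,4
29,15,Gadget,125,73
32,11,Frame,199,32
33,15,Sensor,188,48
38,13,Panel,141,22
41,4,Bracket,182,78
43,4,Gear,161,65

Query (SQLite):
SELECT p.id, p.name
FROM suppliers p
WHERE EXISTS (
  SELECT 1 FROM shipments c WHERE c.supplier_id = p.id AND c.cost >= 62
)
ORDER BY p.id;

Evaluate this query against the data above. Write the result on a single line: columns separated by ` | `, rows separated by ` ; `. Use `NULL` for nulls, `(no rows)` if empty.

For each suppliers row, check whether any shipments with matching supplier_id has cost >= 62.
Keep rows where that is true.

4 | Dana ; 8 | Pia ; 15 | Noa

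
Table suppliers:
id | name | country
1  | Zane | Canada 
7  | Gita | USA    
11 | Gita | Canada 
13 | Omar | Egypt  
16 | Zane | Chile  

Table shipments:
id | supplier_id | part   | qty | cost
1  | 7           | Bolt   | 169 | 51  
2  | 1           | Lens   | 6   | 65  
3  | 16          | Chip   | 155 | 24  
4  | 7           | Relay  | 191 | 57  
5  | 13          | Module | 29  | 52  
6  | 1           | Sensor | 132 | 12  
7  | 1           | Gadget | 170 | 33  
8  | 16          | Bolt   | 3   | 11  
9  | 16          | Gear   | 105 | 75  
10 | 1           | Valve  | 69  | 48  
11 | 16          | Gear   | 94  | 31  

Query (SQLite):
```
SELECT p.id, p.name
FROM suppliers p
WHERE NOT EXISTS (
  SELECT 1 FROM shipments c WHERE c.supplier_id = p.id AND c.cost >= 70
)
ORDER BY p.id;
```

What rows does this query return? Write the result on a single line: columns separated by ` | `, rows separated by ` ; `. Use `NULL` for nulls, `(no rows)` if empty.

For each suppliers row, check whether any shipments with matching supplier_id has cost >= 70.
Keep rows where that is false.

1 | Zane ; 7 | Gita ; 11 | Gita ; 13 | Omar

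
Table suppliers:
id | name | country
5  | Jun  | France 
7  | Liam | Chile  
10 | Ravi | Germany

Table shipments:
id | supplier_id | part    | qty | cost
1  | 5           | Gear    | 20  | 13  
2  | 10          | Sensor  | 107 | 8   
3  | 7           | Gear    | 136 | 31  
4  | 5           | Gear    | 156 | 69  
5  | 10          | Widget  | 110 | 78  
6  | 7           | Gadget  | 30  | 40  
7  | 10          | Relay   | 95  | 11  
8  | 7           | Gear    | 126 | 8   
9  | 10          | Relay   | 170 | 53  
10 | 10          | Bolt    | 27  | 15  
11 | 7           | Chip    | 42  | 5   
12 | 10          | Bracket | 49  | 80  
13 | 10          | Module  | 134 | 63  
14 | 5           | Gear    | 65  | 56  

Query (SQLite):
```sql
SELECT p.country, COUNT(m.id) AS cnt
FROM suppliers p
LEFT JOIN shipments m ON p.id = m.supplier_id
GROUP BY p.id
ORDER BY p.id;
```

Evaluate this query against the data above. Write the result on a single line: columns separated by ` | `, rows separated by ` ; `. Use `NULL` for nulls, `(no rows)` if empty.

LEFT JOIN keeps every suppliers row; unmatched ones get NULL for shipments columns.
Group by suppliers.id and compute COUNT(m.id). COUNT(col) of an all-NULL group is 0.
  5: ids {1, 4, 14} → COUNT(m.id)=3
  7: ids {3, 6, 8, 11} → COUNT(m.id)=4
  10: ids {2, 5, 7, 9, 10, 12, 13} → COUNT(m.id)=7

France | 3 ; Chile | 4 ; Germany | 7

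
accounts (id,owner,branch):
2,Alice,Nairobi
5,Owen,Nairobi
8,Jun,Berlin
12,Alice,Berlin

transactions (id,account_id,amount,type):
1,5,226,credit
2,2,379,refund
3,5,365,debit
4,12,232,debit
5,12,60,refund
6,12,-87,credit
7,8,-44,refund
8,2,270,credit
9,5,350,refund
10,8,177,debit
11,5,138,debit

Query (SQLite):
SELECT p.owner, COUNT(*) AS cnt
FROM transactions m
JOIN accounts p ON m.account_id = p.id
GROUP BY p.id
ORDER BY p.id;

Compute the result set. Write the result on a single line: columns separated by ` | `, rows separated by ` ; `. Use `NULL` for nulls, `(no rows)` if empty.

Join each transactions row to its accounts via account_id.
Group joined rows by accounts.id; compute COUNT(*) per group.
  2: ids {2, 8} → COUNT(*)=2
  5: ids {1, 3, 9, 11} → COUNT(*)=4
  8: ids {7, 10} → COUNT(*)=2
  12: ids {4, 5, 6} → COUNT(*)=3

Alice | 2 ; Owen | 4 ; Jun | 2 ; Alice | 3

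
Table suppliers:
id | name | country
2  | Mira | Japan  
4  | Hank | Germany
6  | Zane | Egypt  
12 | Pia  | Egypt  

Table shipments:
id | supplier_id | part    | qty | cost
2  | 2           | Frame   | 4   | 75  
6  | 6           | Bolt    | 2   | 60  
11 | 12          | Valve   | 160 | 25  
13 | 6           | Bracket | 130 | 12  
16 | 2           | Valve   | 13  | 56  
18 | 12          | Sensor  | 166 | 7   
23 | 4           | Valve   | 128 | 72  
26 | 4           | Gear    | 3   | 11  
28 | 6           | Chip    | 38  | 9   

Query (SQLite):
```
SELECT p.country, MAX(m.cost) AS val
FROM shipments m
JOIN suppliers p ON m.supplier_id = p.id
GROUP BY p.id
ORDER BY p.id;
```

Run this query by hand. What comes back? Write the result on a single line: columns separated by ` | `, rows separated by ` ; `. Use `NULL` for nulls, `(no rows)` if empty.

Join each shipments row to its suppliers via supplier_id.
Group joined rows by suppliers.id; compute MAX(m.cost) per group.
  2: ids {2, 16} → MAX(m.cost)=75
  4: ids {23, 26} → MAX(m.cost)=72
  6: ids {6, 13, 28} → MAX(m.cost)=60
  12: ids {11, 18} → MAX(m.cost)=25

Japan | 75 ; Germany | 72 ; Egypt | 60 ; Egypt | 25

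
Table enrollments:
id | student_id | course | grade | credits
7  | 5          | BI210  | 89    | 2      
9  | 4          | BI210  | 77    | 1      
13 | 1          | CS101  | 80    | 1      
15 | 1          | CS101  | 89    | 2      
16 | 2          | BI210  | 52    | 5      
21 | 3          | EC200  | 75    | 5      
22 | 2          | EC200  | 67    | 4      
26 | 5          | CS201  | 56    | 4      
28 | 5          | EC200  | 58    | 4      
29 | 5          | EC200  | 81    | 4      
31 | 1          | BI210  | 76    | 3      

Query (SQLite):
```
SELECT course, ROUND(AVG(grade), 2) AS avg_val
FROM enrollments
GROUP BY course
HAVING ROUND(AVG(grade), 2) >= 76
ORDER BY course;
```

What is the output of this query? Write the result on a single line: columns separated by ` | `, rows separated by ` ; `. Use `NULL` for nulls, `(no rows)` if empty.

CS101 | 84.5

Partition enrollments by course; compute ROUND(AVG(grade), 2) within each group.
HAVING: keep groups where ROUND(AVG(grade), 2) >= 76.
  BI210: ids {7, 9, 16, 31} → ROUND(AVG(grade), 2)=73.5
  CS101: ids {13, 15} → ROUND(AVG(grade), 2)=84.5
  CS201: ids {26} → ROUND(AVG(grade), 2)=56
  EC200: ids {21, 22, 28, 29} → ROUND(AVG(grade), 2)=70.25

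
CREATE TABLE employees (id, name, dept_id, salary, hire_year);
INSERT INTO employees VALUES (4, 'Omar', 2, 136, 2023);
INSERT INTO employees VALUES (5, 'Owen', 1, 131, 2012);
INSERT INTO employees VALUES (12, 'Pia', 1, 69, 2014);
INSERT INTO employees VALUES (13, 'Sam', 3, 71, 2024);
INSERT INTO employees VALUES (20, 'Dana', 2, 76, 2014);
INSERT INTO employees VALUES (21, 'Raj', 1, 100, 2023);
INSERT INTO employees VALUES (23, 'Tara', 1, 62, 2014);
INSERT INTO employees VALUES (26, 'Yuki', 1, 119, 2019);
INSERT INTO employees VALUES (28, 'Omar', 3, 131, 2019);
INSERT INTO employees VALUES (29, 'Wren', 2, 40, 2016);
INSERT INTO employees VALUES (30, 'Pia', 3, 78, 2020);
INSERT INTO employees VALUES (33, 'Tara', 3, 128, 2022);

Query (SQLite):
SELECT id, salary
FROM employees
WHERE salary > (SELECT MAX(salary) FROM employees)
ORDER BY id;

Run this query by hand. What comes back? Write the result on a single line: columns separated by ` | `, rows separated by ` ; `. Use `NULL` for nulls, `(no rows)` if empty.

Scalar subquery: MAX(salary) over all employees rows = 136.
Keep rows where salary > that value.

(no rows)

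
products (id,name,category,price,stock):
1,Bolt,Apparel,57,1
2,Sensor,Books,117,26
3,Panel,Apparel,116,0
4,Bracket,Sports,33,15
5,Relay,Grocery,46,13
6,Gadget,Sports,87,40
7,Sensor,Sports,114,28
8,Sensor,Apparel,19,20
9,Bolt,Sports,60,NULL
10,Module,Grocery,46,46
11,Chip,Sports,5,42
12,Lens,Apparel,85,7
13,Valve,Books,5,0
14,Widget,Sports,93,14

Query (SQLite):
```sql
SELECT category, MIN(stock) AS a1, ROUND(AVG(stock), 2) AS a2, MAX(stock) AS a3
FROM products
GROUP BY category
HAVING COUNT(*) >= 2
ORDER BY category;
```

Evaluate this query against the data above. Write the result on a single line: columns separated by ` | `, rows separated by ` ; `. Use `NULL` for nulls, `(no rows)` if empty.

Apparel | 0 | 7 | 20 ; Books | 0 | 13 | 26 ; Grocery | 13 | 29.5 | 46 ; Sports | 14 | 27.8 | 42

Group products by category.
Per group compute: MIN(stock), ROUND(AVG(stock), 2), MAX(stock).
HAVING: drop groups with fewer than 2 rows.
  Apparel: ids {1, 3, 8, 12} → MIN(stock)=0, ROUND(AVG(stock), 2)=7, MAX(stock)=20
  Books: ids {2, 13} → MIN(stock)=0, ROUND(AVG(stock), 2)=13, MAX(stock)=26
  Grocery: ids {5, 10} → MIN(stock)=13, ROUND(AVG(stock), 2)=29.5, MAX(stock)=46
  Sports: ids {4, 6, 7, 9, 11, 14} → MIN(stock)=14, ROUND(AVG(stock), 2)=27.8, MAX(stock)=42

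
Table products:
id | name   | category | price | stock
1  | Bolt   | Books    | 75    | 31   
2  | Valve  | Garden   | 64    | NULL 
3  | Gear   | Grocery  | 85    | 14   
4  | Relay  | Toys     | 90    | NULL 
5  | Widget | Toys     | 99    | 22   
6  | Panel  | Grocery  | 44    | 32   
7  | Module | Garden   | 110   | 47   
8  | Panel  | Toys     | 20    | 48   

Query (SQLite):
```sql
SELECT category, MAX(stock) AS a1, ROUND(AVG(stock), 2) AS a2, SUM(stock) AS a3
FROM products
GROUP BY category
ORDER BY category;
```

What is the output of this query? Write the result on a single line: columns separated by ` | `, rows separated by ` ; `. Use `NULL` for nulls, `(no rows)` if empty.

Group products by category.
Per group compute: MAX(stock), ROUND(AVG(stock), 2), SUM(stock).
  Books: ids {1} → MAX(stock)=31, ROUND(AVG(stock), 2)=31, SUM(stock)=31
  Garden: ids {2, 7} → MAX(stock)=47, ROUND(AVG(stock), 2)=47, SUM(stock)=47
  Grocery: ids {3, 6} → MAX(stock)=32, ROUND(AVG(stock), 2)=23, SUM(stock)=46
  Toys: ids {4, 5, 8} → MAX(stock)=48, ROUND(AVG(stock), 2)=35, SUM(stock)=70

Books | 31 | 31 | 31 ; Garden | 47 | 47 | 47 ; Grocery | 32 | 23 | 46 ; Toys | 48 | 35 | 70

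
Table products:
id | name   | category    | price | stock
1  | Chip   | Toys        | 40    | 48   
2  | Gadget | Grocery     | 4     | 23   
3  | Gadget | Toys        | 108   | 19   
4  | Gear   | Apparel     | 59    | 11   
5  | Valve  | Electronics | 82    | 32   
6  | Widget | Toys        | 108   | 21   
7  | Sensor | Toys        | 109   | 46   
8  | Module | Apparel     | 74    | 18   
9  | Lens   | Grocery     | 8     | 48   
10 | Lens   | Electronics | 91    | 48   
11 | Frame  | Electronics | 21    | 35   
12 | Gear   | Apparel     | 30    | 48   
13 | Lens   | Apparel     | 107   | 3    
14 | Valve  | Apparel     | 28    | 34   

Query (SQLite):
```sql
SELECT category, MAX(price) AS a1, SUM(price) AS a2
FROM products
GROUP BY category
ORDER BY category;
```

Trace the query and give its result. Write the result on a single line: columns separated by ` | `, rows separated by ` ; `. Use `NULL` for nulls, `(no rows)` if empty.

Apparel | 107 | 298 ; Electronics | 91 | 194 ; Grocery | 8 | 12 ; Toys | 109 | 365

Group products by category.
Per group compute: MAX(price), SUM(price).
  Apparel: ids {4, 8, 12, 13, 14} → MAX(price)=107, SUM(price)=298
  Electronics: ids {5, 10, 11} → MAX(price)=91, SUM(price)=194
  Grocery: ids {2, 9} → MAX(price)=8, SUM(price)=12
  Toys: ids {1, 3, 6, 7} → MAX(price)=109, SUM(price)=365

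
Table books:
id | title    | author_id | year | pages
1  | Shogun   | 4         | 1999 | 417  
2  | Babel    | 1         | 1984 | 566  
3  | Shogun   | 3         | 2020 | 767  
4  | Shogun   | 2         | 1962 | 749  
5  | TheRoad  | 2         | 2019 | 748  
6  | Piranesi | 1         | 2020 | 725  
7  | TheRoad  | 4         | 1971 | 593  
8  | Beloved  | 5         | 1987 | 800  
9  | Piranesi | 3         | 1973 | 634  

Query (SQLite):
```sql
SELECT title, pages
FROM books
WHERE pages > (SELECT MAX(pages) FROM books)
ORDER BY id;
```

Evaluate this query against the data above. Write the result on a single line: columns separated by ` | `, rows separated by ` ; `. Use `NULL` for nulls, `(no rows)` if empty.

(no rows)

Scalar subquery: MAX(pages) over all books rows = 800.
Keep rows where pages > that value.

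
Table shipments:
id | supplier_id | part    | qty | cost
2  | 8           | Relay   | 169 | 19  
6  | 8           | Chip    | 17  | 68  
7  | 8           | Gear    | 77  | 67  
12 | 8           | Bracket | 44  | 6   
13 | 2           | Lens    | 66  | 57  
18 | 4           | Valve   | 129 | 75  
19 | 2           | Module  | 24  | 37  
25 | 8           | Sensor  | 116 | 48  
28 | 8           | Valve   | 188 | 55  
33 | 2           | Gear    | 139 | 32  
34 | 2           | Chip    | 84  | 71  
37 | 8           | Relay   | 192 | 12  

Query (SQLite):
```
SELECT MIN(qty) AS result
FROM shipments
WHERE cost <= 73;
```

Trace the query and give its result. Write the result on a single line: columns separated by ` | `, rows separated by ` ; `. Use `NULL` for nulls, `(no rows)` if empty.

Rows where cost <= 73 → qty values: [169, 17, 77, 44, 66, 24, 116, 188, 139, 84, 192].
MIN of non-NULL values = 17.

17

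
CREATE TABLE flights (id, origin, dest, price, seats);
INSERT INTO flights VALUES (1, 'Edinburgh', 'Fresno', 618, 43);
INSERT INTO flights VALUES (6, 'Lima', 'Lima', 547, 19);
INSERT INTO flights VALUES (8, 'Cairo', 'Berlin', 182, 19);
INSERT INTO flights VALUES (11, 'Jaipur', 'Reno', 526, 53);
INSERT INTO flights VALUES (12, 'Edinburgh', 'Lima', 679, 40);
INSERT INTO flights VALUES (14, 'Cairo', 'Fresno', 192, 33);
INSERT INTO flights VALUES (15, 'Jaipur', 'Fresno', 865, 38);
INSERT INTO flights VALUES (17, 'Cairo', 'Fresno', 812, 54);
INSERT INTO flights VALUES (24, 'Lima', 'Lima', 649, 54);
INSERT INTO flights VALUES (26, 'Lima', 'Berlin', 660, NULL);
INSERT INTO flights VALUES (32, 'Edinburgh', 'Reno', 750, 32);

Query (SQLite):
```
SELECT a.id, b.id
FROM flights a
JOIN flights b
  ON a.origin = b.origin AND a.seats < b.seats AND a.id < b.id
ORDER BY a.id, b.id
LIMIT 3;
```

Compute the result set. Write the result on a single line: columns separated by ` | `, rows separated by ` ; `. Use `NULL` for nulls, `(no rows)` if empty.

Pairs (a,b) with same origin, a.seats < b.seats, a.id < b.id.
origin groups: Cairo:{8,14,17} Edinburgh:{1,12,32} Jaipur:{11,15} Lima:{6,24,26}
Ordered by (a.id, b.id); first 3.

6 | 24 ; 8 | 14 ; 8 | 17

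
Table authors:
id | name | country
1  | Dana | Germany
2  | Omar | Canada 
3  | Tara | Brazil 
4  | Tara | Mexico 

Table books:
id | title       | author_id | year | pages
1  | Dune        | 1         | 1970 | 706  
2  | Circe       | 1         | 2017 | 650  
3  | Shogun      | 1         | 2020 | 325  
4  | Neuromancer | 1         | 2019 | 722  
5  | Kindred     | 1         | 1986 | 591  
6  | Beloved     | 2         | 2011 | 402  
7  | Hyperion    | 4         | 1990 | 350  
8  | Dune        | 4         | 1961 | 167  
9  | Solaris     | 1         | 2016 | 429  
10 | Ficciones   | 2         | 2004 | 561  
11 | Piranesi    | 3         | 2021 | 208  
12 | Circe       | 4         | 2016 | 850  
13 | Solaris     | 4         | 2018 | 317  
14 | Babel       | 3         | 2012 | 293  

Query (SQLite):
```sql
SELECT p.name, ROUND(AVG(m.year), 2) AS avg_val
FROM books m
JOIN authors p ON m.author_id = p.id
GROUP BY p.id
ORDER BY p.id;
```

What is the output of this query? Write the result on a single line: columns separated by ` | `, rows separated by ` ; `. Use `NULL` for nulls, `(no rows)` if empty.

Dana | 2004.67 ; Omar | 2007.5 ; Tara | 2016.5 ; Tara | 1996.25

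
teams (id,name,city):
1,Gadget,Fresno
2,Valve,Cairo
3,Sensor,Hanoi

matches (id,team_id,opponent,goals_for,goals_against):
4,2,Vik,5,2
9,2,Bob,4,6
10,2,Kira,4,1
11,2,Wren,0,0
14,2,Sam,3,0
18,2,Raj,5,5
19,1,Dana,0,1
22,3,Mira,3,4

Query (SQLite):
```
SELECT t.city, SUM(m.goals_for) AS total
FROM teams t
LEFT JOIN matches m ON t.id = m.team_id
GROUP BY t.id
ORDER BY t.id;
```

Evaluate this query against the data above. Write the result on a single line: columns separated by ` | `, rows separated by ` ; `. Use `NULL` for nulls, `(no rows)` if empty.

LEFT JOIN keeps every teams row; unmatched ones get NULL for matches columns.
Group by teams.id and compute SUM(m.goals_for). SUM over an all-NULL group is NULL.
  1: ids {19} → SUM(m.goals_for)=0
  2: ids {4, 9, 10, 11, 14, 18} → SUM(m.goals_for)=21
  3: ids {22} → SUM(m.goals_for)=3

Fresno | 0 ; Cairo | 21 ; Hanoi | 3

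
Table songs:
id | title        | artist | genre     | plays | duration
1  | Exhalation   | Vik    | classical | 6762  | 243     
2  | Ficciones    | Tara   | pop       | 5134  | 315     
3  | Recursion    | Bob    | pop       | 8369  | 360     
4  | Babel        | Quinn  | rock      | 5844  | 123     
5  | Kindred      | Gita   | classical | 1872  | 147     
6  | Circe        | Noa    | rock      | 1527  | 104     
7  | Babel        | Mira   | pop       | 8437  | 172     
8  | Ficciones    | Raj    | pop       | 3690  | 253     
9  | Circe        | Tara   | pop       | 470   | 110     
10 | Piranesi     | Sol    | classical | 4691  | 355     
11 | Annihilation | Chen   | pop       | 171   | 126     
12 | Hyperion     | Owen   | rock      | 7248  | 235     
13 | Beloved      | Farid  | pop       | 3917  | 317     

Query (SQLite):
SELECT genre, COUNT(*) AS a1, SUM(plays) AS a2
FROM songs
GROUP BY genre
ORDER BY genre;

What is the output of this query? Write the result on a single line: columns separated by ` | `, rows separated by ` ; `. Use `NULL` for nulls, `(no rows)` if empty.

Group songs by genre.
Per group compute: COUNT(*), SUM(plays).
  classical: ids {1, 5, 10} → COUNT(*)=3, SUM(plays)=13325
  pop: ids {2, 3, 7, 8, 9, 11, 13} → COUNT(*)=7, SUM(plays)=30188
  rock: ids {4, 6, 12} → COUNT(*)=3, SUM(plays)=14619

classical | 3 | 13325 ; pop | 7 | 30188 ; rock | 3 | 14619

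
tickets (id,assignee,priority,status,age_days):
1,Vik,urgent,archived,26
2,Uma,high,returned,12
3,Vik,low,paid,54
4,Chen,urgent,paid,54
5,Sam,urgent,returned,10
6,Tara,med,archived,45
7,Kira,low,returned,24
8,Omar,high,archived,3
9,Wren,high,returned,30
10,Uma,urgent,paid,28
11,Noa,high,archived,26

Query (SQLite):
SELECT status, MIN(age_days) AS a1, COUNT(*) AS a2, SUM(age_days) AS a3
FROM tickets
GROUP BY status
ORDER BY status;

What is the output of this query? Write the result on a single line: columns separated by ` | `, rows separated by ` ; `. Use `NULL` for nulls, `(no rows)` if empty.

Group tickets by status.
Per group compute: MIN(age_days), COUNT(*), SUM(age_days).
  archived: ids {1, 6, 8, 11} → MIN(age_days)=3, COUNT(*)=4, SUM(age_days)=100
  paid: ids {3, 4, 10} → MIN(age_days)=28, COUNT(*)=3, SUM(age_days)=136
  returned: ids {2, 5, 7, 9} → MIN(age_days)=10, COUNT(*)=4, SUM(age_days)=76

archived | 3 | 4 | 100 ; paid | 28 | 3 | 136 ; returned | 10 | 4 | 76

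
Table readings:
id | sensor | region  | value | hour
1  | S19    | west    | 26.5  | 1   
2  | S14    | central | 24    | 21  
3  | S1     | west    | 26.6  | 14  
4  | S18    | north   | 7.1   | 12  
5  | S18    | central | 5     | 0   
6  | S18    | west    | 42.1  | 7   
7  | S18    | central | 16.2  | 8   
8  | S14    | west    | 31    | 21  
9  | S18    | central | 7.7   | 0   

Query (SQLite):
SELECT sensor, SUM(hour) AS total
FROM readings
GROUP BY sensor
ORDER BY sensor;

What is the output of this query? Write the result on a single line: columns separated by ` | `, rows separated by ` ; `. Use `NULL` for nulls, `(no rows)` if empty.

S1 | 14 ; S14 | 42 ; S18 | 27 ; S19 | 1

Partition readings by sensor; compute SUM(hour) within each group.
  S1: ids {3} → SUM(hour)=14
  S14: ids {2, 8} → SUM(hour)=42
  S18: ids {4, 5, 6, 7, 9} → SUM(hour)=27
  S19: ids {1} → SUM(hour)=1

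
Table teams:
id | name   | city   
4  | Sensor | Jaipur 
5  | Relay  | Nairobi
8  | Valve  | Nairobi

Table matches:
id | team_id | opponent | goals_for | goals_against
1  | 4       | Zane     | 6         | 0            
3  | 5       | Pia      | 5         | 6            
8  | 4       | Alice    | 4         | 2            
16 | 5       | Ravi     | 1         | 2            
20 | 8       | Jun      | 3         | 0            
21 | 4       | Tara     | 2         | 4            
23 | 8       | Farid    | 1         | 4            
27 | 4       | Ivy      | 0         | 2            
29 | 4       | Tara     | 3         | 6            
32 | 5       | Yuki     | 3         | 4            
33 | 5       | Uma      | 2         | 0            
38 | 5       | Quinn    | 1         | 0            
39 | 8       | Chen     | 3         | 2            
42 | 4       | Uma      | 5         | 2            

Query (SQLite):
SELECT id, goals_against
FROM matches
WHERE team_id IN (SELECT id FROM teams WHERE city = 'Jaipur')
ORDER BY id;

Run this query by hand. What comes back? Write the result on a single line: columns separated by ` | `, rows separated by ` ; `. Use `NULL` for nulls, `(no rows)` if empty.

1 | 0 ; 8 | 2 ; 21 | 4 ; 27 | 2 ; 29 | 6 ; 42 | 2

Inner query: teams.id where city = 'Jaipur'.
Outer: keep matches rows whose team_id is in that set.
Inner query → {4}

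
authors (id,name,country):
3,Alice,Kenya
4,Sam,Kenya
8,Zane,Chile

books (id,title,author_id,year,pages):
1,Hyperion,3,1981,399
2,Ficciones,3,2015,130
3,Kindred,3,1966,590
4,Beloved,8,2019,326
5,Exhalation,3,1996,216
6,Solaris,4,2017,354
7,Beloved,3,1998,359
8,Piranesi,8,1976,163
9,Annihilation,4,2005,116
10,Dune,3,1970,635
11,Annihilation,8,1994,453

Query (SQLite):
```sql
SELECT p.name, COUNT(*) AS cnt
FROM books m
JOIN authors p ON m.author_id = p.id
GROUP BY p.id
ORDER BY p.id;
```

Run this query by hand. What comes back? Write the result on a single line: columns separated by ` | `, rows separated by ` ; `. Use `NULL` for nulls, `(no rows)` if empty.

Alice | 6 ; Sam | 2 ; Zane | 3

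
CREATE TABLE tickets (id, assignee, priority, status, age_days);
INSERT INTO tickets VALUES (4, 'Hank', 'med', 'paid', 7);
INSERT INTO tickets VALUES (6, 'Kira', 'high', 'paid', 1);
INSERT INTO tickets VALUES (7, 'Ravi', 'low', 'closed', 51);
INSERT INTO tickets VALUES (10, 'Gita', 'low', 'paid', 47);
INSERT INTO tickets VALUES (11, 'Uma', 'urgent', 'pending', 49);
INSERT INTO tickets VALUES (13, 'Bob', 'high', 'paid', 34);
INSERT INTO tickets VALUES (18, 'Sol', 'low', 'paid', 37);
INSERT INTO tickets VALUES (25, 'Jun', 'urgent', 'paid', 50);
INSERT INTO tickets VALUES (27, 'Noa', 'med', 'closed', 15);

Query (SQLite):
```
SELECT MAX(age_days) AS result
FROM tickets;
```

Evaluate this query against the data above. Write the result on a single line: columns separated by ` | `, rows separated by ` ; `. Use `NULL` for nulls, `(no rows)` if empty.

51

All age_days values: [7, 1, 51, 47, 49, 34, 37, 50, 15].
MAX of non-NULL values = 51.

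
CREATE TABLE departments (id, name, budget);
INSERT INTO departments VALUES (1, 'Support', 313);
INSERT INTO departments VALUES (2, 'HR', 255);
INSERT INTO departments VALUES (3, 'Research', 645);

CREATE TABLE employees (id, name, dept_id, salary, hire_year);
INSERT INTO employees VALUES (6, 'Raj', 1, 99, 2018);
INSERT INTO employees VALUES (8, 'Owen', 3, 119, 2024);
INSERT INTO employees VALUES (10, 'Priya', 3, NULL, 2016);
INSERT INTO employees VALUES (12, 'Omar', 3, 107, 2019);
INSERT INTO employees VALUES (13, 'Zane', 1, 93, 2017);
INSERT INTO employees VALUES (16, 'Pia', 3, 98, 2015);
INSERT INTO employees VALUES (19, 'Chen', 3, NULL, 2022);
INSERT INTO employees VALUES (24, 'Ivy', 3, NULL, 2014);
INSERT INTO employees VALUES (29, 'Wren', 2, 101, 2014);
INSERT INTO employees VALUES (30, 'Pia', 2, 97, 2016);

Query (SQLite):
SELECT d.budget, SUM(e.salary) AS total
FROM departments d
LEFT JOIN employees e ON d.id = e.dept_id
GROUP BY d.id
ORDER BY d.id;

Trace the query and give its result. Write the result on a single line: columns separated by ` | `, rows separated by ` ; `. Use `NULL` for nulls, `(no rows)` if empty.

313 | 192 ; 255 | 198 ; 645 | 324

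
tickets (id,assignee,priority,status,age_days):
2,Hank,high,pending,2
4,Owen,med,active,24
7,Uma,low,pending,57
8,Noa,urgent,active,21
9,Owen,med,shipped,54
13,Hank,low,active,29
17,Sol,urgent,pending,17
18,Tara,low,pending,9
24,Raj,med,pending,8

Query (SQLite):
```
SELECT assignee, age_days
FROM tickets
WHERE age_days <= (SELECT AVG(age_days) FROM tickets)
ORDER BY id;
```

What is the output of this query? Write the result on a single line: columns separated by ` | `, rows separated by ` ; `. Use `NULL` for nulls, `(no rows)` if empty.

Hank | 2 ; Owen | 24 ; Noa | 21 ; Sol | 17 ; Tara | 9 ; Raj | 8

Scalar subquery: AVG(age_days) over all tickets rows = 24.555556 (≈; comparison uses full precision).
Keep rows where age_days <= that value.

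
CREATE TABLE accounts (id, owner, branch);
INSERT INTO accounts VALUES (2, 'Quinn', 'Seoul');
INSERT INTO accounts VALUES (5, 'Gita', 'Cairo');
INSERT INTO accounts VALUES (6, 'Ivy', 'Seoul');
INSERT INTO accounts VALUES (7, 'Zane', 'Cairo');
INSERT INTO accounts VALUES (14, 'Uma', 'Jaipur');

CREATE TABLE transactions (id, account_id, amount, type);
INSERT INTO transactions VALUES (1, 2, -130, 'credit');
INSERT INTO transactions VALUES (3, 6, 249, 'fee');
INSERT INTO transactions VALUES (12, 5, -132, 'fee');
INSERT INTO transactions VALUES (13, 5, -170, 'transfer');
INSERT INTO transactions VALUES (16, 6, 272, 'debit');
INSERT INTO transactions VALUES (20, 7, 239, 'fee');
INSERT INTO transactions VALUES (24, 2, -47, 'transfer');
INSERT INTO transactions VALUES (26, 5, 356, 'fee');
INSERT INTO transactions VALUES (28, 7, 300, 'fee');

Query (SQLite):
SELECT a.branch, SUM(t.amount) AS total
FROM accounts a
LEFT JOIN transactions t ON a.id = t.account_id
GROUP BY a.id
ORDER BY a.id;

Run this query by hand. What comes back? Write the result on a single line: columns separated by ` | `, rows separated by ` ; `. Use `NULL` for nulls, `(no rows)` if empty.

Seoul | -177 ; Cairo | 54 ; Seoul | 521 ; Cairo | 539 ; Jaipur | NULL

LEFT JOIN keeps every accounts row; unmatched ones get NULL for transactions columns.
Group by accounts.id and compute SUM(t.amount). SUM over an all-NULL group is NULL.
  2: ids {1, 24} → SUM(t.amount)=-177
  5: ids {12, 13, 26} → SUM(t.amount)=54
  6: ids {3, 16} → SUM(t.amount)=521
  7: ids {20, 28} → SUM(t.amount)=539
  14: ids {—} → SUM(t.amount)=NULL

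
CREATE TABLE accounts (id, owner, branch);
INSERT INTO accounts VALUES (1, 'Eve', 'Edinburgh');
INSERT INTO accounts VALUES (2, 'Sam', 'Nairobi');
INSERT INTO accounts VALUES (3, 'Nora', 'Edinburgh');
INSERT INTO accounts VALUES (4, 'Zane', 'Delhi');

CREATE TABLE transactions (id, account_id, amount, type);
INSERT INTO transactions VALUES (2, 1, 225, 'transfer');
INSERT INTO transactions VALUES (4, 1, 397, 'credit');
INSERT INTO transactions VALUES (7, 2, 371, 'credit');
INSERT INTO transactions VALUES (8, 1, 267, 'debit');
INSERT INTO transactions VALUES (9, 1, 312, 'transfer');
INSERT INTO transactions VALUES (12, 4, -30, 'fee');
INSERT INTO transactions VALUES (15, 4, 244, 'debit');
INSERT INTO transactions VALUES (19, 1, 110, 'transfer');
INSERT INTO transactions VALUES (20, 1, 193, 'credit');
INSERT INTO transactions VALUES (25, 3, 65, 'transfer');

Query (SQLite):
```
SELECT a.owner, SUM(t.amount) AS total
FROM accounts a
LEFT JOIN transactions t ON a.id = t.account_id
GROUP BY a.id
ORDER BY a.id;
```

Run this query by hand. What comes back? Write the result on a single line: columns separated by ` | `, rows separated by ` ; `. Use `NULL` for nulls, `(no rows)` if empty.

LEFT JOIN keeps every accounts row; unmatched ones get NULL for transactions columns.
Group by accounts.id and compute SUM(t.amount). SUM over an all-NULL group is NULL.
  1: ids {2, 4, 8, 9, 19, 20} → SUM(t.amount)=1504
  2: ids {7} → SUM(t.amount)=371
  3: ids {25} → SUM(t.amount)=65
  4: ids {12, 15} → SUM(t.amount)=214

Eve | 1504 ; Sam | 371 ; Nora | 65 ; Zane | 214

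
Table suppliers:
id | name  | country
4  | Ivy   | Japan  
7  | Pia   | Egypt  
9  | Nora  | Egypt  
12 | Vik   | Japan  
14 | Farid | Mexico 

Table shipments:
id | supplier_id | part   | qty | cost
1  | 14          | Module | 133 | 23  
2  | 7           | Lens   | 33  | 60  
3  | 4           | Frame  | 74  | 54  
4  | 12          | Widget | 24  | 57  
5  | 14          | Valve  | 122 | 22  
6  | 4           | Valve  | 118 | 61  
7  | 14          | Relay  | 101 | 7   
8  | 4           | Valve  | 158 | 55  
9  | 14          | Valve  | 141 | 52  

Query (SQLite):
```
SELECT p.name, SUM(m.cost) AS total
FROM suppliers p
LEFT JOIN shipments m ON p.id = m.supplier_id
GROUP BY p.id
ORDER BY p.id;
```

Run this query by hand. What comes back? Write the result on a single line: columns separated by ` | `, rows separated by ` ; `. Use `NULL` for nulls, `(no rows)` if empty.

LEFT JOIN keeps every suppliers row; unmatched ones get NULL for shipments columns.
Group by suppliers.id and compute SUM(m.cost). SUM over an all-NULL group is NULL.
  4: ids {3, 6, 8} → SUM(m.cost)=170
  7: ids {2} → SUM(m.cost)=60
  9: ids {—} → SUM(m.cost)=NULL
  12: ids {4} → SUM(m.cost)=57
  14: ids {1, 5, 7, 9} → SUM(m.cost)=104

Ivy | 170 ; Pia | 60 ; Nora | NULL ; Vik | 57 ; Farid | 104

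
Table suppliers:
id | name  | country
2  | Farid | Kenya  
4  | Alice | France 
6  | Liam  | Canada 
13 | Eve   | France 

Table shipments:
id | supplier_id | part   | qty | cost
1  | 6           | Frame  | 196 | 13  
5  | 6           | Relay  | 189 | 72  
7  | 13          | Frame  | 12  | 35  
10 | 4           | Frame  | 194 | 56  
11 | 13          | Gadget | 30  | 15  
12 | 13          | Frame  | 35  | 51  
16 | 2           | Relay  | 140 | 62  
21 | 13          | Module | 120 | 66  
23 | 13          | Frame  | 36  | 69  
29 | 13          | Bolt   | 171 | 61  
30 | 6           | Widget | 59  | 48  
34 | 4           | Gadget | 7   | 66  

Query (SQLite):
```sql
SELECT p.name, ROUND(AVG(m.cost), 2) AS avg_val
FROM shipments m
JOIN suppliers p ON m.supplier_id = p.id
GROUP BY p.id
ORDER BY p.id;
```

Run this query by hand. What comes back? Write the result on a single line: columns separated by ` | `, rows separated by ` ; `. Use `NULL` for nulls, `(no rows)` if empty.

Farid | 62 ; Alice | 61 ; Liam | 44.33 ; Eve | 49.5

Join each shipments row to its suppliers via supplier_id.
Group joined rows by suppliers.id; compute ROUND(AVG(m.cost), 2) per group.
  2: ids {16} → ROUND(AVG(m.cost), 2)=62
  4: ids {10, 34} → ROUND(AVG(m.cost), 2)=61
  6: ids {1, 5, 30} → ROUND(AVG(m.cost), 2)=44.33
  13: ids {7, 11, 12, 21, 23, 29} → ROUND(AVG(m.cost), 2)=49.5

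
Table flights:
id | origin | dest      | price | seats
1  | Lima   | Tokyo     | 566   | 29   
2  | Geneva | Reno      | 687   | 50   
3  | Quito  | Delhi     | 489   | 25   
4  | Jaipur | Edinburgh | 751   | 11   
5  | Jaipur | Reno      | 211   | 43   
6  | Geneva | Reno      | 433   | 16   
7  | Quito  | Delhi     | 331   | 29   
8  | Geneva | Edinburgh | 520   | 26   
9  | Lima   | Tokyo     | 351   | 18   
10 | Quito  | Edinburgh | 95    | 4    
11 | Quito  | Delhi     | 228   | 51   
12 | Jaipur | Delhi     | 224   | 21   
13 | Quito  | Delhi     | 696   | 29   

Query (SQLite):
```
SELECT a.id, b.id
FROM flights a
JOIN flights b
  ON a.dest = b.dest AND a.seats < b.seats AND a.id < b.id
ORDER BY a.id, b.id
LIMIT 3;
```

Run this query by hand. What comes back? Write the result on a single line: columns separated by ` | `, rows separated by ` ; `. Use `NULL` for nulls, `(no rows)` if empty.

Pairs (a,b) with same dest, a.seats < b.seats, a.id < b.id.
dest groups: Delhi:{3,7,11,12,13} Edinburgh:{4,8,10} Reno:{2,5,6} Tokyo:{1,9}
Ordered by (a.id, b.id); first 3.

3 | 7 ; 3 | 11 ; 3 | 13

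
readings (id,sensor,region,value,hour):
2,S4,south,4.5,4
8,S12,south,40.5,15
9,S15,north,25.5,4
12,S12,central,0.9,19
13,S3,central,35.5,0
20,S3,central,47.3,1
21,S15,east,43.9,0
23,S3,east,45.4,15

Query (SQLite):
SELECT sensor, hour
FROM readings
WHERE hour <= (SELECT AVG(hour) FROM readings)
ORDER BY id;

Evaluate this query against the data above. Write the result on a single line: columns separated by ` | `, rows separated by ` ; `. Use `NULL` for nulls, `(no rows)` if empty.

Scalar subquery: AVG(hour) over all readings rows = 7.25.
Keep rows where hour <= that value.

S4 | 4 ; S15 | 4 ; S3 | 0 ; S3 | 1 ; S15 | 0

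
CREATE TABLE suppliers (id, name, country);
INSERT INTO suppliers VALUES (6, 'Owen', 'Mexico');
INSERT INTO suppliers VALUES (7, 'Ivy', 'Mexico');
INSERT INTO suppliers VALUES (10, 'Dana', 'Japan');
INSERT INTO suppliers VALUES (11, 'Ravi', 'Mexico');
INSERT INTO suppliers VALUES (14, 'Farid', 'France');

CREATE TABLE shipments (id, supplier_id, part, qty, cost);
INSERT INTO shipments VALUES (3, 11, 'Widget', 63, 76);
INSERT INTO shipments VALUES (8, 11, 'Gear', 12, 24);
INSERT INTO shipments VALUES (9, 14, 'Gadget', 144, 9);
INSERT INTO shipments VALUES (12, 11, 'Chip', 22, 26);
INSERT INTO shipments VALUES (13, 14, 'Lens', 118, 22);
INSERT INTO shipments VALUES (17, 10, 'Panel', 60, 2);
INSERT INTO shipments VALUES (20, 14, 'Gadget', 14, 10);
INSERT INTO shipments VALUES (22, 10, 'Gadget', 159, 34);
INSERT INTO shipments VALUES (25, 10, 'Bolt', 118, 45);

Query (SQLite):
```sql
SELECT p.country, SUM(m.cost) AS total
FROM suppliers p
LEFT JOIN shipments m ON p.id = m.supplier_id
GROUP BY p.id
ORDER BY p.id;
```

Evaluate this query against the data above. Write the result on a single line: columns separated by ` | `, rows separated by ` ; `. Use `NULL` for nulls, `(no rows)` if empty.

Mexico | NULL ; Mexico | NULL ; Japan | 81 ; Mexico | 126 ; France | 41

LEFT JOIN keeps every suppliers row; unmatched ones get NULL for shipments columns.
Group by suppliers.id and compute SUM(m.cost). SUM over an all-NULL group is NULL.
  6: ids {—} → SUM(m.cost)=NULL
  7: ids {—} → SUM(m.cost)=NULL
  10: ids {17, 22, 25} → SUM(m.cost)=81
  11: ids {3, 8, 12} → SUM(m.cost)=126
  14: ids {9, 13, 20} → SUM(m.cost)=41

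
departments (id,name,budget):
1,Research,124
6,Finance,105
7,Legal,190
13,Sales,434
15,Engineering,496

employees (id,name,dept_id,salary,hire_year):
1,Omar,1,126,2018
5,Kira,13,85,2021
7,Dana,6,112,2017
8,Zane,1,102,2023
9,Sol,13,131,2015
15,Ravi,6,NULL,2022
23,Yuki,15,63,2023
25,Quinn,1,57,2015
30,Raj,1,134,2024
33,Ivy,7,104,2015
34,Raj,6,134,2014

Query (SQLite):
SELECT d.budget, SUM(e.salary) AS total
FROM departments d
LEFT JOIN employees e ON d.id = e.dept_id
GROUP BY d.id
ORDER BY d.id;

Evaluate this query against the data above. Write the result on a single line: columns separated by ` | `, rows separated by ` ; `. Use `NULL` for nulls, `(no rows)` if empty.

124 | 419 ; 105 | 246 ; 190 | 104 ; 434 | 216 ; 496 | 63

LEFT JOIN keeps every departments row; unmatched ones get NULL for employees columns.
Group by departments.id and compute SUM(e.salary). SUM over an all-NULL group is NULL.
  1: ids {1, 8, 25, 30} → SUM(e.salary)=419
  6: ids {7, 15, 34} → SUM(e.salary)=246
  7: ids {33} → SUM(e.salary)=104
  13: ids {5, 9} → SUM(e.salary)=216
  15: ids {23} → SUM(e.salary)=63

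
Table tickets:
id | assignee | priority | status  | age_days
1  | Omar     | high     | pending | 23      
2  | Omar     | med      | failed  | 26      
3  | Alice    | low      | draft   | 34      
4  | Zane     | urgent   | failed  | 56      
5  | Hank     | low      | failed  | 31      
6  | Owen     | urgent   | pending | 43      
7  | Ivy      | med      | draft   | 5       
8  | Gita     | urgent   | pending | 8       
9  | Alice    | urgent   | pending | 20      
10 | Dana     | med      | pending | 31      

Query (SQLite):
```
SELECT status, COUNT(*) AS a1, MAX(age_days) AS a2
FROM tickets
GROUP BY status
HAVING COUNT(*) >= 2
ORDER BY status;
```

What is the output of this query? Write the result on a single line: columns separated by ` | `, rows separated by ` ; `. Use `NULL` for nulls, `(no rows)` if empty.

Group tickets by status.
Per group compute: COUNT(*), MAX(age_days).
HAVING: drop groups with fewer than 2 rows.
  draft: ids {3, 7} → COUNT(*)=2, MAX(age_days)=34
  failed: ids {2, 4, 5} → COUNT(*)=3, MAX(age_days)=56
  pending: ids {1, 6, 8, 9, 10} → COUNT(*)=5, MAX(age_days)=43

draft | 2 | 34 ; failed | 3 | 56 ; pending | 5 | 43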